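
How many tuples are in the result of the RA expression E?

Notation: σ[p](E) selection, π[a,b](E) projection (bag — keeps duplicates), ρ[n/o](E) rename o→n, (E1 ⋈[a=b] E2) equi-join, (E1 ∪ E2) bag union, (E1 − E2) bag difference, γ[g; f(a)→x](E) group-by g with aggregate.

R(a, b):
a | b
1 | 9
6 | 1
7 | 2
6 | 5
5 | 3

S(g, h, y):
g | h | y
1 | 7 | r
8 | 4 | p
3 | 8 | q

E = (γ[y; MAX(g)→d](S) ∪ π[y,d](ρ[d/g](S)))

Subexpression sizes:
  S → 3
  γ[y; MAX(g)→d](S) → 3
  S → 3
  ρ[d/g](S) → 3
  π[y,d](ρ[d/g](S)) → 3
  (γ[y; MAX(g)→d](S) ∪ π[y,d](ρ[d/g](S))) → 6

|E| = 6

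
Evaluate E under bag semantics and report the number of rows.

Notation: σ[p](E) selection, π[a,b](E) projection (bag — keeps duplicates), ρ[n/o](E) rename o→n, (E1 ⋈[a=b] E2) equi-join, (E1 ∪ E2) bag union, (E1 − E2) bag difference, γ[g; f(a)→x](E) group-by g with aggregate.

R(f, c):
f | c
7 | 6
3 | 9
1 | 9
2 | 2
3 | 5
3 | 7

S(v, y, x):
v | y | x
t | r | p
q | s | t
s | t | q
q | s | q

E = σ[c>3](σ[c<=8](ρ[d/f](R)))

Stepwise |·|:
  R → 6
  ρ[d/f](R) → 6
  σ[c<=8](ρ[d/f](R)) → 4
  σ[c>3](σ[c<=8](ρ[d/f](R))) → 3

|E| = 3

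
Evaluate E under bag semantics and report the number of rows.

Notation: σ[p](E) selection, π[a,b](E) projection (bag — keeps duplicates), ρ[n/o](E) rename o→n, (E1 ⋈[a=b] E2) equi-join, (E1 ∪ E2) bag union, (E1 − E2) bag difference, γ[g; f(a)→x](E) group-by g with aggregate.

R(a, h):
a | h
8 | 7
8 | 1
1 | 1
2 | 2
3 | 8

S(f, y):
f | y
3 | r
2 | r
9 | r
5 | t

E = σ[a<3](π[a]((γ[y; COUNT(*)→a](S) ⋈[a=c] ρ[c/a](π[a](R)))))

Subexpression sizes:
  S → 4
  γ[y; COUNT(*)→a](S) → 2
  R → 5
  π[a](R) → 5
  ρ[c/a](π[a](R)) → 5
  (γ[y; COUNT(*)→a](S) ⋈[a=c] ρ[c/a](π[a](R))) → 2
  π[a]((γ[y; COUNT(*)→a](S) ⋈[a=c] ρ[c/a](π[a](R)))) → 2
  σ[a<3](π[a]((γ[y; COUNT(*)→a](S) ⋈[a=c] ρ[c/a](π[a](R))))) → 1

|E| = 1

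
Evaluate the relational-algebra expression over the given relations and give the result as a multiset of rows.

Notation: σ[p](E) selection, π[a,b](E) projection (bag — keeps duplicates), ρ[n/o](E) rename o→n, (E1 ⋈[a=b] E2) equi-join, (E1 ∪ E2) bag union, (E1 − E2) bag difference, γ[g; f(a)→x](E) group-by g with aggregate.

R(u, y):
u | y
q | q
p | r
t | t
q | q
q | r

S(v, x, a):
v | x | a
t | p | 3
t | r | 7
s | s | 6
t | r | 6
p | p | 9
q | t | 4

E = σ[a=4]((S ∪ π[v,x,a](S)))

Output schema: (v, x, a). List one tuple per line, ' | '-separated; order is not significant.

Per-node cardinality:
  S → 6
  S → 6
  π[v,x,a](S) → 6
  (S ∪ π[v,x,a](S)) → 12
  σ[a=4]((S ∪ π[v,x,a](S))) → 2

== RESULT ==
v | x | a
q | t | 4
q | t | 4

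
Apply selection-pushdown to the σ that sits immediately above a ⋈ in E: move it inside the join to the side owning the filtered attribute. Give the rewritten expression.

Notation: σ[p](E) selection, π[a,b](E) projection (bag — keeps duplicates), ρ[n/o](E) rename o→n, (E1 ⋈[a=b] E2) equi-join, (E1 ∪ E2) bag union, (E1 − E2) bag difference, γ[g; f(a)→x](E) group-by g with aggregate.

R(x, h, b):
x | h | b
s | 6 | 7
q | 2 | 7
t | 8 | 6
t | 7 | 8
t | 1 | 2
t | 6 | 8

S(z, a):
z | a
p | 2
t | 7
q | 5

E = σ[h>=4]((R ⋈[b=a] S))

σ filters on h, owned by the left side.
E' = (σ[h>=4](R) ⋈[b=a] S)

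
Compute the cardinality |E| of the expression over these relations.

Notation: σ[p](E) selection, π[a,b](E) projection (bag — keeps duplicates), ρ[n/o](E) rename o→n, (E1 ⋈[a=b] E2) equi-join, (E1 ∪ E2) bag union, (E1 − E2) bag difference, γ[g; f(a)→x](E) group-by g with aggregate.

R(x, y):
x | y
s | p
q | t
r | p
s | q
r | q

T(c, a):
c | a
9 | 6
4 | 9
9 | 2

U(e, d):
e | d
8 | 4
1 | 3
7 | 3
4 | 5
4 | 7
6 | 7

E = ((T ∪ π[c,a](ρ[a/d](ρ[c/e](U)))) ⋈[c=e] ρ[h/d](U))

Subexpression sizes:
  T → 3
  U → 6
  ρ[c/e](U) → 6
  ρ[a/d](ρ[c/e](U)) → 6
  π[c,a](ρ[a/d](ρ[c/e](U))) → 6
  (T ∪ π[c,a](ρ[a/d](ρ[c/e](U)))) → 9
  U → 6
  ρ[h/d](U) → 6
  ((T ∪ π[c,a](ρ[a/d](ρ[c/e](U)))) ⋈[c=e] ρ[h/d](U)) → 10

|E| = 10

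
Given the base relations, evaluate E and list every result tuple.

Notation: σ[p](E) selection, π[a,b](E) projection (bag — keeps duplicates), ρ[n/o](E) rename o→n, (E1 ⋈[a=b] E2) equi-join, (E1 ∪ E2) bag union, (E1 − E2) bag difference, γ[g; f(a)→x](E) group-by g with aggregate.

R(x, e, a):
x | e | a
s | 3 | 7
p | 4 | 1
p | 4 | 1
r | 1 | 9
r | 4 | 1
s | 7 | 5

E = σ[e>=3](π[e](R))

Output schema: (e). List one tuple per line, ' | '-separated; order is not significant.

Per-node cardinality:
  R → 6
  π[e](R) → 6
  σ[e>=3](π[e](R)) → 5

== RESULT ==
e
3
4
4
4
7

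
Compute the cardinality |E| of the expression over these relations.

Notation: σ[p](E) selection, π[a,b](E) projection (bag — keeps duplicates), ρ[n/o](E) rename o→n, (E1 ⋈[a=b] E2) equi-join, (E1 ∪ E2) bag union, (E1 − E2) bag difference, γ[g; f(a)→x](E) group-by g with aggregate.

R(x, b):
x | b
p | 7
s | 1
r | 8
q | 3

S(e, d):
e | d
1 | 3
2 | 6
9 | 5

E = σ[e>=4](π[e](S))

Subexpression sizes:
  S → 3
  π[e](S) → 3
  σ[e>=4](π[e](S)) → 1

|E| = 1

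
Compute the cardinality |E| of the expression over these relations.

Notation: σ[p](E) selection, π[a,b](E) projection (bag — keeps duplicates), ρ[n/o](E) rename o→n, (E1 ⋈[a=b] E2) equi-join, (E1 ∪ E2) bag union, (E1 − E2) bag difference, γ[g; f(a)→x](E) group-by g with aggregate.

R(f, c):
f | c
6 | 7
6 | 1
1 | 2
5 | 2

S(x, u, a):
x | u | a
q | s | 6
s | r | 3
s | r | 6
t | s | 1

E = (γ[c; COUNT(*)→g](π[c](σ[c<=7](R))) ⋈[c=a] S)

Per-node cardinality:
  R → 4
  σ[c<=7](R) → 4
  π[c](σ[c<=7](R)) → 4
  γ[c; COUNT(*)→g](π[c](σ[c<=7](R))) → 3
  S → 4
  (γ[c; COUNT(*)→g](π[c](σ[c<=7](R))) ⋈[c=a] S) → 1

|E| = 1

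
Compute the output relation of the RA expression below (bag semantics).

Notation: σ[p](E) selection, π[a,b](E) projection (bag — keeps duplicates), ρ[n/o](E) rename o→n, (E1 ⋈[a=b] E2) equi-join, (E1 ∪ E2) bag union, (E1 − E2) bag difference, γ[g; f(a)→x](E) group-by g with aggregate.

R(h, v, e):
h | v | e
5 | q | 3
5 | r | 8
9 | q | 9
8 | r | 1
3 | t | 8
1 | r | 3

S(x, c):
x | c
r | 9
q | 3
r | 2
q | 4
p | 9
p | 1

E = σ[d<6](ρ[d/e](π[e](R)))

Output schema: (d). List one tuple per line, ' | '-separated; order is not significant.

Row counts bottom-up:
  R → 6
  π[e](R) → 6
  ρ[d/e](π[e](R)) → 6
  σ[d<6](ρ[d/e](π[e](R))) → 3

== RESULT ==
d
1
3
3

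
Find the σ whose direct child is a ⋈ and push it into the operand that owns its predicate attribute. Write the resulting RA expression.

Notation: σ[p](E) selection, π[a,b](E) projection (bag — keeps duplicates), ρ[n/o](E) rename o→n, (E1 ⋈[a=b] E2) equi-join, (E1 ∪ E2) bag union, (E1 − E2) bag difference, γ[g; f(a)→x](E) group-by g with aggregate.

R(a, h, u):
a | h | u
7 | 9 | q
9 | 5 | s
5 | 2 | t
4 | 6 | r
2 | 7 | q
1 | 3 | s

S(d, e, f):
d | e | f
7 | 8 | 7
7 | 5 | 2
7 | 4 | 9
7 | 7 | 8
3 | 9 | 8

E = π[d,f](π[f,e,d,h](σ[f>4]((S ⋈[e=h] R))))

σ filters on f, owned by the left side.
E' = π[d,f](π[f,e,d,h]((σ[f>4](S) ⋈[e=h] R)))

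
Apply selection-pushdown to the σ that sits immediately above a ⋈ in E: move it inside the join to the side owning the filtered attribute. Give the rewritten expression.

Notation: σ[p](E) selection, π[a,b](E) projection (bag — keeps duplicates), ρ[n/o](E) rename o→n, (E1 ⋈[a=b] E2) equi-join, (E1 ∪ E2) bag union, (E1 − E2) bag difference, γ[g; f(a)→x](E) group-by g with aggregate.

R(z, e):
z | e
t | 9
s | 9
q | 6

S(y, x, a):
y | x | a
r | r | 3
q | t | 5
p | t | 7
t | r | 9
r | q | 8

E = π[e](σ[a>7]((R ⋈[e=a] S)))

σ filters on a, owned by the right side.
E' = π[e]((R ⋈[e=a] σ[a>7](S)))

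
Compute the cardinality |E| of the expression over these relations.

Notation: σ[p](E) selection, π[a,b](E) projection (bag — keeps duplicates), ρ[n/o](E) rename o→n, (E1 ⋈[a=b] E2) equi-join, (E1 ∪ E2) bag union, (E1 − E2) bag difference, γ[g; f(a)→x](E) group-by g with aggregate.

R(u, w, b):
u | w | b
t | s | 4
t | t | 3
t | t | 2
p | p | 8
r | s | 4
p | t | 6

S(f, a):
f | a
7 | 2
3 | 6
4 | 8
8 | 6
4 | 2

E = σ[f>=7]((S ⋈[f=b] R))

Row counts bottom-up:
  S → 5
  R → 6
  (S ⋈[f=b] R) → 6
  σ[f>=7]((S ⋈[f=b] R)) → 1

|E| = 1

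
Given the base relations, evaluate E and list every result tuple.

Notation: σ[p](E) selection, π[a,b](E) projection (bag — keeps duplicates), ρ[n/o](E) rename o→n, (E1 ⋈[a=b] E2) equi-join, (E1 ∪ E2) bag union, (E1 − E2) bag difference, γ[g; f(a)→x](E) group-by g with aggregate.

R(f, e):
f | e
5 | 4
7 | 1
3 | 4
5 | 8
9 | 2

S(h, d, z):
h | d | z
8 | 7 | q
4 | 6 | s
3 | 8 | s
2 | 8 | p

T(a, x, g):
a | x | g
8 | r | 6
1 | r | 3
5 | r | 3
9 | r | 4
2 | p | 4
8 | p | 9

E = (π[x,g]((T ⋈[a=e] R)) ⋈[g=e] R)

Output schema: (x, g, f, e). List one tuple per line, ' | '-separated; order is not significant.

Row counts bottom-up:
  T → 6
  R → 5
  (T ⋈[a=e] R) → 4
  π[x,g]((T ⋈[a=e] R)) → 4
  R → 5
  (π[x,g]((T ⋈[a=e] R)) ⋈[g=e] R) → 2

== RESULT ==
x | g | f | e
p | 4 | 3 | 4
p | 4 | 5 | 4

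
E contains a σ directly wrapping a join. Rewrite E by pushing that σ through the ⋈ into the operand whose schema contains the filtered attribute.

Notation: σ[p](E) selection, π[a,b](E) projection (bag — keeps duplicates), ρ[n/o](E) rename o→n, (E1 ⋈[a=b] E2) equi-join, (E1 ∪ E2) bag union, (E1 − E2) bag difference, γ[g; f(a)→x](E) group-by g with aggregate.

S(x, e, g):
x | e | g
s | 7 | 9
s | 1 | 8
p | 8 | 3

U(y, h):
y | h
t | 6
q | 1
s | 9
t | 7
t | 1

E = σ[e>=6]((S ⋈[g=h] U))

σ filters on e, owned by the left side.
E' = (σ[e>=6](S) ⋈[g=h] U)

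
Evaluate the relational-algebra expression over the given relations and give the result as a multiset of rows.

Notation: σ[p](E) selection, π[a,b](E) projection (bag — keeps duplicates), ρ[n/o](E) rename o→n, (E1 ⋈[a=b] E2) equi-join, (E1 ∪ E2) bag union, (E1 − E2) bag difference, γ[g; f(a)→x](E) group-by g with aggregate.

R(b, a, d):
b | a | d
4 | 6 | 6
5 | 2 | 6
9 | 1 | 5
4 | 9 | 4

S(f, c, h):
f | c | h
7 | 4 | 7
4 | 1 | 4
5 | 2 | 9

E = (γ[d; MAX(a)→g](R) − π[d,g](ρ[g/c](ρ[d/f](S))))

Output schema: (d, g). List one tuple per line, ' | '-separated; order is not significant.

Stepwise |·|:
  R → 4
  γ[d; MAX(a)→g](R) → 3
  S → 3
  ρ[d/f](S) → 3
  ρ[g/c](ρ[d/f](S)) → 3
  π[d,g](ρ[g/c](ρ[d/f](S))) → 3
  (γ[d; MAX(a)→g](R) − π[d,g](ρ[g/c](ρ[d/f](S)))) → 3

== RESULT ==
d | g
4 | 9
5 | 1
6 | 6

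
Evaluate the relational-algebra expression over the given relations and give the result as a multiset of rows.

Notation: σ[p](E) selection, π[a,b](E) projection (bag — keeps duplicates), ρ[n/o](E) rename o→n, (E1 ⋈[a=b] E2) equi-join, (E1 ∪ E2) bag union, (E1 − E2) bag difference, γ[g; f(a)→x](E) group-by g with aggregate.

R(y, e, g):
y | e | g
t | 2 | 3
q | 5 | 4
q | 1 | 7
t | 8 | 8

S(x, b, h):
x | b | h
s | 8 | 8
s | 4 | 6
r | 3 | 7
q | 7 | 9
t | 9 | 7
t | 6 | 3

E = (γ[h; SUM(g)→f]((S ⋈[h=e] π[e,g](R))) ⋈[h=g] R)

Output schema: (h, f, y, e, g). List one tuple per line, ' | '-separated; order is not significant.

Stepwise |·|:
  S → 6
  R → 4
  π[e,g](R) → 4
  (S ⋈[h=e] π[e,g](R)) → 1
  γ[h; SUM(g)→f]((S ⋈[h=e] π[e,g](R))) → 1
  R → 4
  (γ[h; SUM(g)→f]((S ⋈[h=e] π[e,g](R))) ⋈[h=g] R) → 1

== RESULT ==
h | f | y | e | g
8 | 8 | t | 8 | 8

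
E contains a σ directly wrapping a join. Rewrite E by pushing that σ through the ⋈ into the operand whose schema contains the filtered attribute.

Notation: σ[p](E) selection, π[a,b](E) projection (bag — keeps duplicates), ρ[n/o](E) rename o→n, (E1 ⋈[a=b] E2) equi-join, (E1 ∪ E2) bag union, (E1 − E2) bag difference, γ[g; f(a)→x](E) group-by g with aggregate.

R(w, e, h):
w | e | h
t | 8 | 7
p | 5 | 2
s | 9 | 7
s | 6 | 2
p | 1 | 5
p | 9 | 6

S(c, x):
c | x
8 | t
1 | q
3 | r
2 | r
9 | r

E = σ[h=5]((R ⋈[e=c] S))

σ filters on h, owned by the left side.
E' = (σ[h=5](R) ⋈[e=c] S)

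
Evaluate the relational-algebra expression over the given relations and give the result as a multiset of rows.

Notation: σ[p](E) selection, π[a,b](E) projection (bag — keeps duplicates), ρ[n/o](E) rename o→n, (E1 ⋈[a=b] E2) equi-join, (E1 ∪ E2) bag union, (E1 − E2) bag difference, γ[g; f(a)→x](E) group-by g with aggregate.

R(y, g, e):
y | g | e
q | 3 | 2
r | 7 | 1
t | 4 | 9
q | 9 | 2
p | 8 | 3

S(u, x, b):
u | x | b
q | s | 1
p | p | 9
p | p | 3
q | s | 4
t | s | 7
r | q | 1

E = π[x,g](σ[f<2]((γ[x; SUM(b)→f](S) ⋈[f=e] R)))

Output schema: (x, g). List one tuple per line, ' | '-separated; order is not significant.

Stepwise |·|:
  S → 6
  γ[x; SUM(b)→f](S) → 3
  R → 5
  (γ[x; SUM(b)→f](S) ⋈[f=e] R) → 1
  σ[f<2]((γ[x; SUM(b)→f](S) ⋈[f=e] R)) → 1
  π[x,g](σ[f<2]((γ[x; SUM(b)→f](S) ⋈[f=e] R))) → 1

== RESULT ==
x | g
q | 7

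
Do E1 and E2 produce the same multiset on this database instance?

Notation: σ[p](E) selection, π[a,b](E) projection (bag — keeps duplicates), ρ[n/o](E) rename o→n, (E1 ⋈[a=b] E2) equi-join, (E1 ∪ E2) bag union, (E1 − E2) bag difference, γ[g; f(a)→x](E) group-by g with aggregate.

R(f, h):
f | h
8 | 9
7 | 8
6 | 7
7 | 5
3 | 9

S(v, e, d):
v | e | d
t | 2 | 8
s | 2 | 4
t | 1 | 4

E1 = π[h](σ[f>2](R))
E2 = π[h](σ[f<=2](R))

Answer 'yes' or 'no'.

E1 subexpression sizes:
  R → 5
  σ[f>2](R) → 5
  π[h](σ[f>2](R)) → 5
E2 subexpression sizes:
  R → 5
  σ[f<=2](R) → 0
  π[h](σ[f<=2](R)) → 0

E1 result:
h
5
7
8
9
9
E2 result:
h
(0 rows)
Witness: (7,) appears 1× in E1 but 0× in E2.

no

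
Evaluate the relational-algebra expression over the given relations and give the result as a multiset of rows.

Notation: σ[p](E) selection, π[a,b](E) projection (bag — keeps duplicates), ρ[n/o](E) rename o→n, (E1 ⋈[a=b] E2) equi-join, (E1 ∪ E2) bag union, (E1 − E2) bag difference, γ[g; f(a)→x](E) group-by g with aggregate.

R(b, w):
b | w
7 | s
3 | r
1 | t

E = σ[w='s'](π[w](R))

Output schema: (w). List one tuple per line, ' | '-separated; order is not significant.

Per-node cardinality:
  R → 3
  π[w](R) → 3
  σ[w='s'](π[w](R)) → 1

== RESULT ==
w
s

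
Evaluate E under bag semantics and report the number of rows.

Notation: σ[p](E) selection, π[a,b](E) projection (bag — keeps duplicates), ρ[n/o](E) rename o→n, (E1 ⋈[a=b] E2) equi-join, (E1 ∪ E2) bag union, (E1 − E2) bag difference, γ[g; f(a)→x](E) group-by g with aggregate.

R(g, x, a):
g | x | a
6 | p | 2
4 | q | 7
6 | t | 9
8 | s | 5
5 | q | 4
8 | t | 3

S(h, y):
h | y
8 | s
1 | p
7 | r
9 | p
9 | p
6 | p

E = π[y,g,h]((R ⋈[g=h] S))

Row counts bottom-up:
  R → 6
  S → 6
  (R ⋈[g=h] S) → 4
  π[y,g,h]((R ⋈[g=h] S)) → 4

|E| = 4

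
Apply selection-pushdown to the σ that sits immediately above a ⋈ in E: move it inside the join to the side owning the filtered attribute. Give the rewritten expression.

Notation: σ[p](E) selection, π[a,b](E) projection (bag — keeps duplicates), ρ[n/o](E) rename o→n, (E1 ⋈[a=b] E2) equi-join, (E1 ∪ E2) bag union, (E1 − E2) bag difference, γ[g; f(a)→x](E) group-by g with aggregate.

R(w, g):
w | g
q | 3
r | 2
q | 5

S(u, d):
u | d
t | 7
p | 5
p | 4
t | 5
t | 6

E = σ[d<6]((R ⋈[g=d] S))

σ filters on d, owned by the right side.
E' = (R ⋈[g=d] σ[d<6](S))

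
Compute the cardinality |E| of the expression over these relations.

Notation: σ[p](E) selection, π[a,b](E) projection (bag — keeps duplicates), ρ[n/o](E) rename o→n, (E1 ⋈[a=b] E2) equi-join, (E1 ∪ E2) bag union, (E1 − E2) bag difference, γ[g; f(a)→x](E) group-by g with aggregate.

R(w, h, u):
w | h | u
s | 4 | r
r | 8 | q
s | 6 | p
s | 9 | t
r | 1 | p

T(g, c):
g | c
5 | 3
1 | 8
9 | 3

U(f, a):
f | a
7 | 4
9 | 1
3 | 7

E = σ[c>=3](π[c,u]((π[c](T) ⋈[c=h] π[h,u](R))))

Stepwise |·|:
  T → 3
  π[c](T) → 3
  R → 5
  π[h,u](R) → 5
  (π[c](T) ⋈[c=h] π[h,u](R)) → 1
  π[c,u]((π[c](T) ⋈[c=h] π[h,u](R))) → 1
  σ[c>=3](π[c,u]((π[c](T) ⋈[c=h] π[h,u](R)))) → 1

|E| = 1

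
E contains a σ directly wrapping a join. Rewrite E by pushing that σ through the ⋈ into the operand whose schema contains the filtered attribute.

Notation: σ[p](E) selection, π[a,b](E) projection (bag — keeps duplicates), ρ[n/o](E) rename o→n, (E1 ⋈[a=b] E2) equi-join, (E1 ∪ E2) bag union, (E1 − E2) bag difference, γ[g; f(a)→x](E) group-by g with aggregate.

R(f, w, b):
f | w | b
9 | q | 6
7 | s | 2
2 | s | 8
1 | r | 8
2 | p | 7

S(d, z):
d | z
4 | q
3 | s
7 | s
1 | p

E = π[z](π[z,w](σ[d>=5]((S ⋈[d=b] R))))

σ filters on d, owned by the left side.
E' = π[z](π[z,w]((σ[d>=5](S) ⋈[d=b] R)))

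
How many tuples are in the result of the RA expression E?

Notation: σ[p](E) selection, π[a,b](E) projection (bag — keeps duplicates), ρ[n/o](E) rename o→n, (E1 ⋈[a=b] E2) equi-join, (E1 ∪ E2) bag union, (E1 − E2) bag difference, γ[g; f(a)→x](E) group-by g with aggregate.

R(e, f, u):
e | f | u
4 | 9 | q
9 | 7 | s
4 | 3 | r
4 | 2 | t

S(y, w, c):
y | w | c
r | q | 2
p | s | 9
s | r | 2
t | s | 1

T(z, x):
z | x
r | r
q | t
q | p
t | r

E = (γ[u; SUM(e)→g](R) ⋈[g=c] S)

Per-node cardinality:
  R → 4
  γ[u; SUM(e)→g](R) → 4
  S → 4
  (γ[u; SUM(e)→g](R) ⋈[g=c] S) → 1

|E| = 1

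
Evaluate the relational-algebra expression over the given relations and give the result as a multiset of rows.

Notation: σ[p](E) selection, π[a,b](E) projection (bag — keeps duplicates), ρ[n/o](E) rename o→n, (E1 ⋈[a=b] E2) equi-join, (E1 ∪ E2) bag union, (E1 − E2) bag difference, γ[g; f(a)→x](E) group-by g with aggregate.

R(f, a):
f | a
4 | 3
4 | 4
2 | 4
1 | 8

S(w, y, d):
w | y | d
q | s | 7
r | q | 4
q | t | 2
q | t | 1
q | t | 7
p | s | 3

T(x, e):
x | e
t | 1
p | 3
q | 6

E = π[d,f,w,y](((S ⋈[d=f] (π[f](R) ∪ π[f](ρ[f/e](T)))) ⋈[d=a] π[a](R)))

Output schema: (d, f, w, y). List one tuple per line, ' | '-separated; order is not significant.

Subexpression sizes:
  S → 6
  R → 4
  π[f](R) → 4
  T → 3
  ρ[f/e](T) → 3
  π[f](ρ[f/e](T)) → 3
  (π[f](R) ∪ π[f](ρ[f/e](T))) → 7
  (S ⋈[d=f] (π[f](R) ∪ π[f](ρ[f/e](T)))) → 6
  R → 4
  π[a](R) → 4
  ((S ⋈[d=f] (π[f](R) ∪ π[f](ρ[f/e](T)))) ⋈[d=a] π[a](R)) → 5
  π[d,f,w,y](((S ⋈[d=f] (π[f](R) ∪ π[f](ρ[f/e](T)))) ⋈[d=a] π[a](R))) → 5

== RESULT ==
d | f | w | y
3 | 3 | p | s
4 | 4 | r | q
4 | 4 | r | q
4 | 4 | r | q
4 | 4 | r | q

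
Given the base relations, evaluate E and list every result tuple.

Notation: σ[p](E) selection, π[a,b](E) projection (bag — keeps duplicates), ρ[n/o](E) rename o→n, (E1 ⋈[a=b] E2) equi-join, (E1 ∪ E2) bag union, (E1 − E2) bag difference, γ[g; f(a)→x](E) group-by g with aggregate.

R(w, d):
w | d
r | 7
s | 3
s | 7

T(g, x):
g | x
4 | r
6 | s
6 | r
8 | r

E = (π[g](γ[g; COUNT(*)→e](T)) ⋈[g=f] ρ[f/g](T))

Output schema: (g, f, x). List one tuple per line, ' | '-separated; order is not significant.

Per-node cardinality:
  T → 4
  γ[g; COUNT(*)→e](T) → 3
  π[g](γ[g; COUNT(*)→e](T)) → 3
  T → 4
  ρ[f/g](T) → 4
  (π[g](γ[g; COUNT(*)→e](T)) ⋈[g=f] ρ[f/g](T)) → 4

== RESULT ==
g | f | x
4 | 4 | r
6 | 6 | r
6 | 6 | s
8 | 8 | r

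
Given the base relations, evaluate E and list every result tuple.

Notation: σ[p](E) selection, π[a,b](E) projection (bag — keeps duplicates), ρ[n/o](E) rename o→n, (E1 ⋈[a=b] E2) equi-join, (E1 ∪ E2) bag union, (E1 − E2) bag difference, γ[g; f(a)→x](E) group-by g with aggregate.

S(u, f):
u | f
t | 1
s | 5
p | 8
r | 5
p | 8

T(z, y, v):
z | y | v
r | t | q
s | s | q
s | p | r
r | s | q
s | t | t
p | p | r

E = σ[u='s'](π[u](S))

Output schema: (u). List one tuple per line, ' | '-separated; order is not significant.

Stepwise |·|:
  S → 5
  π[u](S) → 5
  σ[u='s'](π[u](S)) → 1

== RESULT ==
u
s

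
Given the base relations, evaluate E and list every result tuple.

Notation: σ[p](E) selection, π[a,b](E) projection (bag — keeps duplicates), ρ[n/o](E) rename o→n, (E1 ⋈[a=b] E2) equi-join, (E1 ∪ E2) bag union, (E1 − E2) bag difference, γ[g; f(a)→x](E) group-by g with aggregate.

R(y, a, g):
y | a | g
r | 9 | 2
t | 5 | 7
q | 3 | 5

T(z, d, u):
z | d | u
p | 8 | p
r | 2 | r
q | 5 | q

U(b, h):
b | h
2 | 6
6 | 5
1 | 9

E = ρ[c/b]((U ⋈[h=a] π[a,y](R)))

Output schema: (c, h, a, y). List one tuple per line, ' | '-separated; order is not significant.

Subexpression sizes:
  U → 3
  R → 3
  π[a,y](R) → 3
  (U ⋈[h=a] π[a,y](R)) → 2
  ρ[c/b]((U ⋈[h=a] π[a,y](R))) → 2

== RESULT ==
c | h | a | y
1 | 9 | 9 | r
6 | 5 | 5 | t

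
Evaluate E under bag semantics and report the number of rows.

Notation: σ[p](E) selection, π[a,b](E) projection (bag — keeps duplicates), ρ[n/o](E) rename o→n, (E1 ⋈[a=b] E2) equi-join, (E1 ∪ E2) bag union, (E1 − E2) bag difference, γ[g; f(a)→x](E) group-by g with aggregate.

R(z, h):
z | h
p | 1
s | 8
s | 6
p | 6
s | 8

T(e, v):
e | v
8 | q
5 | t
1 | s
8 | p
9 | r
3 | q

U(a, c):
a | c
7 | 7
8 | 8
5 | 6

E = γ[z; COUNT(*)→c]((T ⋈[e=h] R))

Stepwise |·|:
  T → 6
  R → 5
  (T ⋈[e=h] R) → 5
  γ[z; COUNT(*)→c]((T ⋈[e=h] R)) → 2

|E| = 2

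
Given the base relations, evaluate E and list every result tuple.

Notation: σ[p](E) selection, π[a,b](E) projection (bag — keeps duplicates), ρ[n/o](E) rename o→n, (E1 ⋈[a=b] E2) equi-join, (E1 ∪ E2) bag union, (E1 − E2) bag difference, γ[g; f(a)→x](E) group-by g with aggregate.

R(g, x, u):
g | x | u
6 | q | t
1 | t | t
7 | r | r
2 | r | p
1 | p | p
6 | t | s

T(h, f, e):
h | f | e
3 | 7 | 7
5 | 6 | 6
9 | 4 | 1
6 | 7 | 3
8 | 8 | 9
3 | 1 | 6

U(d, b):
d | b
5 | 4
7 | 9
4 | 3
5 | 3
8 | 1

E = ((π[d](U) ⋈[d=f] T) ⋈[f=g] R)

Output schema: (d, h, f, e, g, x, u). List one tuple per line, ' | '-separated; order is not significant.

Row counts bottom-up:
  U → 5
  π[d](U) → 5
  T → 6
  (π[d](U) ⋈[d=f] T) → 4
  R → 6
  ((π[d](U) ⋈[d=f] T) ⋈[f=g] R) → 2

== RESULT ==
d | h | f | e | g | x | u
7 | 3 | 7 | 7 | 7 | r | r
7 | 6 | 7 | 3 | 7 | r | r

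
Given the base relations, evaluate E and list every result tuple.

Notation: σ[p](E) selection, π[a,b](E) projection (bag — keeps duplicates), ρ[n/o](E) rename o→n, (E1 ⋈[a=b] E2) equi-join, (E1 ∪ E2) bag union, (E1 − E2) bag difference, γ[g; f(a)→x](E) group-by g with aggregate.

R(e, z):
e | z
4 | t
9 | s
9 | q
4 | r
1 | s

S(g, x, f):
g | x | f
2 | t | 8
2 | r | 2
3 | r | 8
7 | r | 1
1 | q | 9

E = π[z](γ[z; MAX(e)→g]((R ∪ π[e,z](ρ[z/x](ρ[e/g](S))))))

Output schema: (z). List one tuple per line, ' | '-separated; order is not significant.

Per-node cardinality:
  R → 5
  S → 5
  ρ[e/g](S) → 5
  ρ[z/x](ρ[e/g](S)) → 5
  π[e,z](ρ[z/x](ρ[e/g](S))) → 5
  (R ∪ π[e,z](ρ[z/x](ρ[e/g](S)))) → 10
  γ[z; MAX(e)→g]((R ∪ π[e,z](ρ[z/x](ρ[e/g](S))))) → 4
  π[z](γ[z; MAX(e)→g]((R ∪ π[e,z](ρ[z/x](ρ[e/g](S)))))) → 4

== RESULT ==
z
q
r
s
t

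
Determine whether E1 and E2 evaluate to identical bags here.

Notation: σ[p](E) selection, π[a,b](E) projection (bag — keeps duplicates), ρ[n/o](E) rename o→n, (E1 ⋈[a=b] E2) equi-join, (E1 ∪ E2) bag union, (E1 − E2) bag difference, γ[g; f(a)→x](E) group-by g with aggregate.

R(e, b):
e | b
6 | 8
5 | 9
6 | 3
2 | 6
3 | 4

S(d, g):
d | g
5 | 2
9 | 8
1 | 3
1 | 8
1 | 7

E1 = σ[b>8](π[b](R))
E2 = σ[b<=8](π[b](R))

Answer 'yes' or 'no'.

E1 stepwise |·|:
  R → 5
  π[b](R) → 5
  σ[b>8](π[b](R)) → 1
E2 stepwise |·|:
  R → 5
  π[b](R) → 5
  σ[b<=8](π[b](R)) → 4

E1 result:
b
9
E2 result:
b
3
4
6
8
Witness: (6,) appears 0× in E1 but 1× in E2.

no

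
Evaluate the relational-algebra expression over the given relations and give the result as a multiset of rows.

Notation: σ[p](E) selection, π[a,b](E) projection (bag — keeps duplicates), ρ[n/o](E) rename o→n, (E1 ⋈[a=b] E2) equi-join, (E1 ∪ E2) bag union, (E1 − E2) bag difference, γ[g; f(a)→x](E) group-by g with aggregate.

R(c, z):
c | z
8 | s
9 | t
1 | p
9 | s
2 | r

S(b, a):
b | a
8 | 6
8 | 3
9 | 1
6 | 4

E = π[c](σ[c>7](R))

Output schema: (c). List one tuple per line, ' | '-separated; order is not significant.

Stepwise |·|:
  R → 5
  σ[c>7](R) → 3
  π[c](σ[c>7](R)) → 3

== RESULT ==
c
8
9
9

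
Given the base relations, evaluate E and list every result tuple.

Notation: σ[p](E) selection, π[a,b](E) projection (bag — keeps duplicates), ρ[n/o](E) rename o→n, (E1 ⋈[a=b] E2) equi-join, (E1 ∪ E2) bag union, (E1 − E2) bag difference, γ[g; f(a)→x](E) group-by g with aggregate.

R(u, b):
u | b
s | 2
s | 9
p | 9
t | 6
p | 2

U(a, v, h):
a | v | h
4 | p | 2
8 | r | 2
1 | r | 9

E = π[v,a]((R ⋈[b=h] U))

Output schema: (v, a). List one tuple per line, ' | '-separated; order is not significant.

Per-node cardinality:
  R → 5
  U → 3
  (R ⋈[b=h] U) → 6
  π[v,a]((R ⋈[b=h] U)) → 6

== RESULT ==
v | a
p | 4
p | 4
r | 1
r | 1
r | 8
r | 8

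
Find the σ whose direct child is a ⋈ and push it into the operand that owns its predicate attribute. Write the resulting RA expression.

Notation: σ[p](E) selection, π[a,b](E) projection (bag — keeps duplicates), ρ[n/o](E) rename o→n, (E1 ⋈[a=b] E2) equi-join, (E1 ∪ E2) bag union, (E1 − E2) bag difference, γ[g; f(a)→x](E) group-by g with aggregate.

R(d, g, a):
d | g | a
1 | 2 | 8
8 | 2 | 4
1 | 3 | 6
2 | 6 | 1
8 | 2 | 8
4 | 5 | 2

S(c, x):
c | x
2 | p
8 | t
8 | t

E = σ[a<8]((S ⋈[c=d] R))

σ filters on a, owned by the right side.
E' = (S ⋈[c=d] σ[a<8](R))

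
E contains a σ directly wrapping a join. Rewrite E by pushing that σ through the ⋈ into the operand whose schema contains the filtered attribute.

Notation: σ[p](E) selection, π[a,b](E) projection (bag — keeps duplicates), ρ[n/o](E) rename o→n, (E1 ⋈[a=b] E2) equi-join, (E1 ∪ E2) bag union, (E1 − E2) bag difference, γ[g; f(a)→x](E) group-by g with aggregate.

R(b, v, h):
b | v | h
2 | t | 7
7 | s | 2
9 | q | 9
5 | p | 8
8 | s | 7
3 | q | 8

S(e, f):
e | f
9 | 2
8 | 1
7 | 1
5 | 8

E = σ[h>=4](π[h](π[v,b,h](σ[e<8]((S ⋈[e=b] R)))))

σ filters on e, owned by the left side.
E' = σ[h>=4](π[h](π[v,b,h]((σ[e<8](S) ⋈[e=b] R))))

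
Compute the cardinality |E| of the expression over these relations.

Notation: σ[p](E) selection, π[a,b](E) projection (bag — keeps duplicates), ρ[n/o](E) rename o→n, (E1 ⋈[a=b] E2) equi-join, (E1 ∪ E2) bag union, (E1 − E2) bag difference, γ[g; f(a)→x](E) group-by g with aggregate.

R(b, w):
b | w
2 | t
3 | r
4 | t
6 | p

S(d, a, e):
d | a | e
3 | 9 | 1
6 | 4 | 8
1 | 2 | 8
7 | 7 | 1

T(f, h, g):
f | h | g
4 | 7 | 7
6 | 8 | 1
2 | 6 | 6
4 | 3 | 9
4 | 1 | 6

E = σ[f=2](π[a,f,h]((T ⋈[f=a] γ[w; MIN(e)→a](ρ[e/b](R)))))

Subexpression sizes:
  T → 5
  R → 4
  ρ[e/b](R) → 4
  γ[w; MIN(e)→a](ρ[e/b](R)) → 3
  (T ⋈[f=a] γ[w; MIN(e)→a](ρ[e/b](R))) → 2
  π[a,f,h]((T ⋈[f=a] γ[w; MIN(e)→a](ρ[e/b](R)))) → 2
  σ[f=2](π[a,f,h]((T ⋈[f=a] γ[w; MIN(e)→a](ρ[e/b](R))))) → 1

|E| = 1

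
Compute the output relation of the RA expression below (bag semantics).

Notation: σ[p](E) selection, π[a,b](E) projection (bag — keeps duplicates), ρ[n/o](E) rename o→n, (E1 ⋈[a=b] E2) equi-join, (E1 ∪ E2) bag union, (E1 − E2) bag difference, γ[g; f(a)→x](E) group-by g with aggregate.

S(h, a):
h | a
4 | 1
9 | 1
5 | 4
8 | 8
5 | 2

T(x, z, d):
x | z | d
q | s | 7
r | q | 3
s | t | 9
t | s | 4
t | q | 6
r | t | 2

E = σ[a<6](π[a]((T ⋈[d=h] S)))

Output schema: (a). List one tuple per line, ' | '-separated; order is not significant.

Per-node cardinality:
  T → 6
  S → 5
  (T ⋈[d=h] S) → 2
  π[a]((T ⋈[d=h] S)) → 2
  σ[a<6](π[a]((T ⋈[d=h] S))) → 2

== RESULT ==
a
1
1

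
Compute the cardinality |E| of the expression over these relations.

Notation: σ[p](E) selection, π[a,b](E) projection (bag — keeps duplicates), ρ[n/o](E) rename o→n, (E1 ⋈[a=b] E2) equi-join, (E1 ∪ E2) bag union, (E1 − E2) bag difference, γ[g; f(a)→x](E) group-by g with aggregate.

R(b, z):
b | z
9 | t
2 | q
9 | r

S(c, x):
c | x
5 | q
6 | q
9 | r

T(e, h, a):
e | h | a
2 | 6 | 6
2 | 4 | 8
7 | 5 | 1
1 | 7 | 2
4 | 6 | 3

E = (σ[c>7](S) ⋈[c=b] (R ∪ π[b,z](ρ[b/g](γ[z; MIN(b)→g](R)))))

Subexpression sizes:
  S → 3
  σ[c>7](S) → 1
  R → 3
  R → 3
  γ[z; MIN(b)→g](R) → 3
  ρ[b/g](γ[z; MIN(b)→g](R)) → 3
  π[b,z](ρ[b/g](γ[z; MIN(b)→g](R))) → 3
  (R ∪ π[b,z](ρ[b/g](γ[z; MIN(b)→g](R)))) → 6
  (σ[c>7](S) ⋈[c=b] (R ∪ π[b,z](ρ[b/g](γ[z; MIN(b)→g](R))))) → 4

|E| = 4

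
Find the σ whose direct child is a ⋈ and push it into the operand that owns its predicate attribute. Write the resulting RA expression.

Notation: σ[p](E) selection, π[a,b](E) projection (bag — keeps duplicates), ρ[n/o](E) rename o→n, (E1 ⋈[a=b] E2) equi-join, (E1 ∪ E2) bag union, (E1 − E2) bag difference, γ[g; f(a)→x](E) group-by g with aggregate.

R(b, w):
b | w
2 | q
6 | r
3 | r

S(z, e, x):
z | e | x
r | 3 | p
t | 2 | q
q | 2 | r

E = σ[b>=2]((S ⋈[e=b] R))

σ filters on b, owned by the right side.
E' = (S ⋈[e=b] σ[b>=2](R))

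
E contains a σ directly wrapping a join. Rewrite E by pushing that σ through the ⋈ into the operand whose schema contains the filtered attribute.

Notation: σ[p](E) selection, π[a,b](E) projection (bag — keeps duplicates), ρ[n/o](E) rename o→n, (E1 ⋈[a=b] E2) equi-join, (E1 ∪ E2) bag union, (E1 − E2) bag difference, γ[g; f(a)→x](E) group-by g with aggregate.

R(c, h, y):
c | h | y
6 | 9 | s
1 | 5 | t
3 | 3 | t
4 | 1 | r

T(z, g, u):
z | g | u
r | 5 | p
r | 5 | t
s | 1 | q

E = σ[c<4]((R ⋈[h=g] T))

σ filters on c, owned by the left side.
E' = (σ[c<4](R) ⋈[h=g] T)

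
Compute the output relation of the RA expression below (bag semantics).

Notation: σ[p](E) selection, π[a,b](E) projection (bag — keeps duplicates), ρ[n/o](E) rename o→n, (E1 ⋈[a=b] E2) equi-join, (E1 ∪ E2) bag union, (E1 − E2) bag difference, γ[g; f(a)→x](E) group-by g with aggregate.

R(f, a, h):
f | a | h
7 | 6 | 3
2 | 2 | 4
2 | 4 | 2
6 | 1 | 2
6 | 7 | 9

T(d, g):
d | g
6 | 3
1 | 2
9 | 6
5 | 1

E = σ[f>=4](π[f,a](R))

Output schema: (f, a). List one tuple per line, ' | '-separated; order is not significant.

Subexpression sizes:
  R → 5
  π[f,a](R) → 5
  σ[f>=4](π[f,a](R)) → 3

== RESULT ==
f | a
6 | 1
6 | 7
7 | 6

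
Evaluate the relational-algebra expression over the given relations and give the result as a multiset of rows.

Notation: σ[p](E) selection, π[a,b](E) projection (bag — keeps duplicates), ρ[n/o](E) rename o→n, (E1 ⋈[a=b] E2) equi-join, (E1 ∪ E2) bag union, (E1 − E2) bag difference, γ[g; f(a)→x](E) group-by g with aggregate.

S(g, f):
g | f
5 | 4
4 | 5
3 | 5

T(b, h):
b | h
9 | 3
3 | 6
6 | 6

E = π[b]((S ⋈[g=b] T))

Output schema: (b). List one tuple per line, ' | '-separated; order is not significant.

Stepwise |·|:
  S → 3
  T → 3
  (S ⋈[g=b] T) → 1
  π[b]((S ⋈[g=b] T)) → 1

== RESULT ==
b
3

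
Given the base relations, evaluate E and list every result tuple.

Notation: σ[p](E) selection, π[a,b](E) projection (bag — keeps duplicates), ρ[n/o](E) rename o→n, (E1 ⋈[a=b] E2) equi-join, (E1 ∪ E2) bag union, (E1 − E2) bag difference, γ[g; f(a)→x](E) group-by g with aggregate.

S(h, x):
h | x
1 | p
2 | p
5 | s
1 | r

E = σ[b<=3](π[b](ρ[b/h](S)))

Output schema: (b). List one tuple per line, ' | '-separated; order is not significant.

Per-node cardinality:
  S → 4
  ρ[b/h](S) → 4
  π[b](ρ[b/h](S)) → 4
  σ[b<=3](π[b](ρ[b/h](S))) → 3

== RESULT ==
b
1
1
2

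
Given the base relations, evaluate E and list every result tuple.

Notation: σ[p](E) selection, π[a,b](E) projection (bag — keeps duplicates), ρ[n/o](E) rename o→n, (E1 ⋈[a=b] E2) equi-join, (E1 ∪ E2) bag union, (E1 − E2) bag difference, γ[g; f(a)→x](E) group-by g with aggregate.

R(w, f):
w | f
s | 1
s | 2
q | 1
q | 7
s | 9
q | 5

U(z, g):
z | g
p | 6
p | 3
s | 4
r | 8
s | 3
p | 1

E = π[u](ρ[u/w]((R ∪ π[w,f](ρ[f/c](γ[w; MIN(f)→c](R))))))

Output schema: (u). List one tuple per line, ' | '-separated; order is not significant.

Row counts bottom-up:
  R → 6
  R → 6
  γ[w; MIN(f)→c](R) → 2
  ρ[f/c](γ[w; MIN(f)→c](R)) → 2
  π[w,f](ρ[f/c](γ[w; MIN(f)→c](R))) → 2
  (R ∪ π[w,f](ρ[f/c](γ[w; MIN(f)→c](R)))) → 8
  ρ[u/w]((R ∪ π[w,f](ρ[f/c](γ[w; MIN(f)→c](R))))) → 8
  π[u](ρ[u/w]((R ∪ π[w,f](ρ[f/c](γ[w; MIN(f)→c](R)))))) → 8

== RESULT ==
u
q
q
q
q
s
s
s
s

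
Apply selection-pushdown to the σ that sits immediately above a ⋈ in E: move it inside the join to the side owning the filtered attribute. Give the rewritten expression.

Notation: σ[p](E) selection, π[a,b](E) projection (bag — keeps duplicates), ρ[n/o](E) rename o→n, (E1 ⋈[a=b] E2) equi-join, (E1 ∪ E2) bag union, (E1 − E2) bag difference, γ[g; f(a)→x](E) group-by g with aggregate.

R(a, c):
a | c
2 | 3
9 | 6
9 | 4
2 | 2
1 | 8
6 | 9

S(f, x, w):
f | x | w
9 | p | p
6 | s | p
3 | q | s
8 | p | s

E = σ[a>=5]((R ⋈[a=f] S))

σ filters on a, owned by the left side.
E' = (σ[a>=5](R) ⋈[a=f] S)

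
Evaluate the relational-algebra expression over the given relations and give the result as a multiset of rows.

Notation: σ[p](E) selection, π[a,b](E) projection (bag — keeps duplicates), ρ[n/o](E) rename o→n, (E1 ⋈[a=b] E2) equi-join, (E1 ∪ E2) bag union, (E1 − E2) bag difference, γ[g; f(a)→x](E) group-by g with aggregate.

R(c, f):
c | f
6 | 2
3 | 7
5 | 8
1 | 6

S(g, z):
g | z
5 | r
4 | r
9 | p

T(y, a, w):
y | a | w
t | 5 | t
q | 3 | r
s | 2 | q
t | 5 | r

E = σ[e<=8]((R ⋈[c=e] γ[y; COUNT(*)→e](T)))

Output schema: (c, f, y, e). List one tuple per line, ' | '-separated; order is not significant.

Stepwise |·|:
  R → 4
  T → 4
  γ[y; COUNT(*)→e](T) → 3
  (R ⋈[c=e] γ[y; COUNT(*)→e](T)) → 2
  σ[e<=8]((R ⋈[c=e] γ[y; COUNT(*)→e](T))) → 2

== RESULT ==
c | f | y | e
1 | 6 | q | 1
1 | 6 | s | 1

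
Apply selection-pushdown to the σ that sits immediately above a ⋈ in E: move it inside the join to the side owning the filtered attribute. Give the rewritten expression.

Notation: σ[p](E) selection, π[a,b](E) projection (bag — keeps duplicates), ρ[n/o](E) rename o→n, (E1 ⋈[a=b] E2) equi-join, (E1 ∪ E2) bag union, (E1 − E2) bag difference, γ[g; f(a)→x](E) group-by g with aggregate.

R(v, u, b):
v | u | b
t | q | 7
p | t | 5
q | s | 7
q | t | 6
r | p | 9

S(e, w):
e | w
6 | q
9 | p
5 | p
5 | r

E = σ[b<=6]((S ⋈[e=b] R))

σ filters on b, owned by the right side.
E' = (S ⋈[e=b] σ[b<=6](R))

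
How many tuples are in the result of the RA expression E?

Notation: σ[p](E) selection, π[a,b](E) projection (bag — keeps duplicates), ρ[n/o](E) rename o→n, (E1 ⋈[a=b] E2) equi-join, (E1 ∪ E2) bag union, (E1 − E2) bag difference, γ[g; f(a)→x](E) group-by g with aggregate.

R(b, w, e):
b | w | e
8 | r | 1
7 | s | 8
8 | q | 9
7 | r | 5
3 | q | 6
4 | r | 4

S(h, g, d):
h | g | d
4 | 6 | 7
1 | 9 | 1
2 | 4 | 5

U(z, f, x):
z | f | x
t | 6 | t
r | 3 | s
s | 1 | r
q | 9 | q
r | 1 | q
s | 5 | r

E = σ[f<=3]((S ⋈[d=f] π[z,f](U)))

Row counts bottom-up:
  S → 3
  U → 6
  π[z,f](U) → 6
  (S ⋈[d=f] π[z,f](U)) → 3
  σ[f<=3]((S ⋈[d=f] π[z,f](U))) → 2

|E| = 2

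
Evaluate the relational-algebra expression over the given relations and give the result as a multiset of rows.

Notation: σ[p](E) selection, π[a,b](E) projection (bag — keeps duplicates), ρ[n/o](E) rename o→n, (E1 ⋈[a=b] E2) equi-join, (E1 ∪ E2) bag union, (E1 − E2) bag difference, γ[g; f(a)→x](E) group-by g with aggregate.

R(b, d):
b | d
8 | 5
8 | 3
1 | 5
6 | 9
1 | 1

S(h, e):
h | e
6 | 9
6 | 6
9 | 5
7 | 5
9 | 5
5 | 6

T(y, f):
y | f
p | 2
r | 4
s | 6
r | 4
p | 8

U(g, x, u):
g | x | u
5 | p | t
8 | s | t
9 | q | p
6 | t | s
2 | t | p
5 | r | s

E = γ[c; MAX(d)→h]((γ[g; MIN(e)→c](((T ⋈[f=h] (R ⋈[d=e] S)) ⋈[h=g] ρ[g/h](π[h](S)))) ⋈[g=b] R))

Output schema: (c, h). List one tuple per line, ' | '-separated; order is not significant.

Subexpression sizes:
  T → 5
  R → 5
  S → 6
  (R ⋈[d=e] S) → 7
  (T ⋈[f=h] (R ⋈[d=e] S)) → 1
  S → 6
  π[h](S) → 6
  ρ[g/h](π[h](S)) → 6
  ((T ⋈[f=h] (R ⋈[d=e] S)) ⋈[h=g] ρ[g/h](π[h](S))) → 2
  γ[g; MIN(e)→c](((T ⋈[f=h] (R ⋈[d=e] S)) ⋈[h=g] ρ[g/h](π[h](S)))) → 1
  R → 5
  (γ[g; MIN(e)→c](((T ⋈[f=h] (R ⋈[d=e] S)) ⋈[h=g] ρ[g/h](π[h](S)))) ⋈[g=b] R) → 1
  γ[c; MAX(d)→h]((γ[g; MIN(e)→c](((T ⋈[f=h] (R ⋈[d=e] S)) ⋈[h=g] ρ[g/h](π[h](S)))) ⋈[g=b] R)) → 1

== RESULT ==
c | h
9 | 9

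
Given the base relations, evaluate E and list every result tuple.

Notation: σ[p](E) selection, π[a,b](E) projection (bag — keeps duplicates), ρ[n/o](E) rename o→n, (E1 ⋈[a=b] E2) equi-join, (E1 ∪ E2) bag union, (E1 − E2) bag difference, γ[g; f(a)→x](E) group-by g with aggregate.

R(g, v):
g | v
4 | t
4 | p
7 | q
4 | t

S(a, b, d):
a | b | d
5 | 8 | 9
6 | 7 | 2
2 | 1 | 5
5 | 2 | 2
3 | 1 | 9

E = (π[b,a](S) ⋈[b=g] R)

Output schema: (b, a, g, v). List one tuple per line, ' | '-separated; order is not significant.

Per-node cardinality:
  S → 5
  π[b,a](S) → 5
  R → 4
  (π[b,a](S) ⋈[b=g] R) → 1

== RESULT ==
b | a | g | v
7 | 6 | 7 | q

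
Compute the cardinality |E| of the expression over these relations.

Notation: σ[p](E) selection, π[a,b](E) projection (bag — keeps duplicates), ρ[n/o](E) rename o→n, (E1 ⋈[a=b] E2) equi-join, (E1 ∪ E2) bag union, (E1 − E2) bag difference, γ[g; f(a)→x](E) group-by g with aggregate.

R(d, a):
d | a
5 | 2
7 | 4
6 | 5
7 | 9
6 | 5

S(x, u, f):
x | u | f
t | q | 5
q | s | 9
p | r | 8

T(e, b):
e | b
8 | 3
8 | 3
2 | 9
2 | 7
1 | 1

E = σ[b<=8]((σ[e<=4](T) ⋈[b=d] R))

Per-node cardinality:
  T → 5
  σ[e<=4](T) → 3
  R → 5
  (σ[e<=4](T) ⋈[b=d] R) → 2
  σ[b<=8]((σ[e<=4](T) ⋈[b=d] R)) → 2

|E| = 2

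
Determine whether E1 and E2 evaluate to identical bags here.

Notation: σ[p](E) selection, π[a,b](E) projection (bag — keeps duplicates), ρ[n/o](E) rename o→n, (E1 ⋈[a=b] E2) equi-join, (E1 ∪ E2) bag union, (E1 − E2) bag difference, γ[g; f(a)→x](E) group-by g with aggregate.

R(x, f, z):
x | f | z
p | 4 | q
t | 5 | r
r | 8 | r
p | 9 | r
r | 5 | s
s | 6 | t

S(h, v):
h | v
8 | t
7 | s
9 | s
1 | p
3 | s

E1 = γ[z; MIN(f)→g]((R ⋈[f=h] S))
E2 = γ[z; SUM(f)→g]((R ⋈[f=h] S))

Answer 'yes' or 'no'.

E1 stepwise |·|:
  R → 6
  S → 5
  (R ⋈[f=h] S) → 2
  γ[z; MIN(f)→g]((R ⋈[f=h] S)) → 1
E2 stepwise |·|:
  R → 6
  S → 5
  (R ⋈[f=h] S) → 2
  γ[z; SUM(f)→g]((R ⋈[f=h] S)) → 1

E1 result:
z | g
r | 8
E2 result:
z | g
r | 17
Witness: ('r', 8) appears 1× in E1 but 0× in E2.

no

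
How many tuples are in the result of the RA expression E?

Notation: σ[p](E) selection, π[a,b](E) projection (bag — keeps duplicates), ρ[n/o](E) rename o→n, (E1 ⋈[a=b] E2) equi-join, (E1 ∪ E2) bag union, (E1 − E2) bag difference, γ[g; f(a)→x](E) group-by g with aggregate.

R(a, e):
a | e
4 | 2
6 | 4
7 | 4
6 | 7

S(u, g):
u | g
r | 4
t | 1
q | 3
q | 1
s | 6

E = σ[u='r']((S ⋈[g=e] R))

Row counts bottom-up:
  S → 5
  R → 4
  (S ⋈[g=e] R) → 2
  σ[u='r']((S ⋈[g=e] R)) → 2

|E| = 2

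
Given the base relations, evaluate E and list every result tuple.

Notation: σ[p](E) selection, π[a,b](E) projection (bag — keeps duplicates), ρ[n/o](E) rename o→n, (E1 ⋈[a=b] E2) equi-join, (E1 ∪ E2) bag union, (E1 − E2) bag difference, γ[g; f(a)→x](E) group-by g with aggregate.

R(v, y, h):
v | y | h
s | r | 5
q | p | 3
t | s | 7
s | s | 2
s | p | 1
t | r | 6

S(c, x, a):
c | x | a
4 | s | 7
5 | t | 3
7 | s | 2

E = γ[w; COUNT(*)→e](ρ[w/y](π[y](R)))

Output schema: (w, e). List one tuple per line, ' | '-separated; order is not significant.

Subexpression sizes:
  R → 6
  π[y](R) → 6
  ρ[w/y](π[y](R)) → 6
  γ[w; COUNT(*)→e](ρ[w/y](π[y](R))) → 3

== RESULT ==
w | e
p | 2
r | 2
s | 2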